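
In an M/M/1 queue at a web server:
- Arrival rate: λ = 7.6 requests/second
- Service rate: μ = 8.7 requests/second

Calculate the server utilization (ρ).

Server utilization: ρ = λ/μ
ρ = 7.6/8.7 = 0.8736
The server is busy 87.36% of the time.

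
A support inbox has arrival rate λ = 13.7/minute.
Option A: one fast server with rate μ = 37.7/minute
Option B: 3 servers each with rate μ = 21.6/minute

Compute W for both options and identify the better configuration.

Option A: single server μ = 37.7 (M/M/1)
  ρ_A = 13.7/37.7 = 0.3634
  W_A = 1/(μ-λ) = 1/(37.7-13.7) = 1/24.00 = 0.04167

Option B: 3 servers μ = 21.6 (M/M/3)
  ρ_B = λ/(cμ) = 13.7/(3×21.6) = 0.2114
  Offered load a = λ/μ = cρ = 13.7/21.6 = 0.6343
  P₀ = [ Σₙ₌₀^2 aⁿ/n! + a^3/(3!(1-ρ)) ]⁻¹
  Σ = a^0/0! + a^1/1! + a^2/2! = 1.0000 + 0.6343 + 0.2011 = 1.8354
  a^3/(3!(1-ρ)) = 0.25515/(6 × 0.78858) = 0.05393
  P₀ = 1/(1.8354 + 0.05393) = 0.5293
  Lq = P₀·a^3·ρ / (3!(1-ρ)²) = 0.52929 × 0.25515 × 0.21142 / (6 × 0.62186) = 0.007652
  Wq_B = Lq/λ = 0.0076524/13.7 = 0.00055857
  W_B = Wq_B + 1/μ = 0.00055857 + 0.046296 = 0.04685

Since W_A = 0.04167 < W_B = 0.04685, Option A (single fast server) has the shorter time in system.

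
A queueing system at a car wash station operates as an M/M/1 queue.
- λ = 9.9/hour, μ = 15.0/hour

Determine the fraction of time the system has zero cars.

ρ = λ/μ = 9.9/15.0 = 0.6600
P(0) = 1 - ρ = 1 - 0.6600 = 0.3400
The server is idle 34.00% of the time.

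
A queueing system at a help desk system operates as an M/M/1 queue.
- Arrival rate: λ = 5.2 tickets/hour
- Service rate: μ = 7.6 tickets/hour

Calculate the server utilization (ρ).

Server utilization: ρ = λ/μ
ρ = 5.2/7.6 = 0.6842
The server is busy 68.42% of the time.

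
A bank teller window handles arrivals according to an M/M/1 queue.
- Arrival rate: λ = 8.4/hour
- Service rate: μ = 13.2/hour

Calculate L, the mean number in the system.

ρ = λ/μ = 8.4/13.2 = 0.6364
For M/M/1: L = λ/(μ-λ)
L = 8.4/(13.2-8.4) = 8.4/4.80
L = 1.7500 transactions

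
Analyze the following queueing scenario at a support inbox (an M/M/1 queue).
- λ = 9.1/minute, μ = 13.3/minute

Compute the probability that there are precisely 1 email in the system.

ρ = λ/μ = 9.1/13.3 = 0.6842
P(n) = (1-ρ)ρⁿ
P(1) = (1-0.6842) × 0.6842^1
P(1) = 0.3158 × 0.6842
P(1) = 0.2161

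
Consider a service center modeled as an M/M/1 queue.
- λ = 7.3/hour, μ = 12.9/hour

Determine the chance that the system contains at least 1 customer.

ρ = λ/μ = 7.3/12.9 = 0.5659
P(N ≥ n) = ρⁿ
P(N ≥ 1) = 0.5659^1
P(N ≥ 1) = 0.5659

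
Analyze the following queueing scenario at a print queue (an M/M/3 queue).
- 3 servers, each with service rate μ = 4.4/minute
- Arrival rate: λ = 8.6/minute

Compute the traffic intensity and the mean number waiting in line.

Traffic intensity: ρ = λ/(cμ) = 8.6/(3×4.4) = 0.6515
Since ρ = 0.6515 < 1, system is stable.
Offered load a = λ/μ = cρ = 8.6/4.4 = 1.9545
P₀ = [ Σₙ₌₀^2 aⁿ/n! + a^3/(3!(1-ρ)) ]⁻¹
Σ = a^0/0! + a^1/1! + a^2/2! = 1.00000 + 1.95455 + 1.91012 = 4.8647
a^3/(3!(1-ρ)) = 7.4668/(6 × 0.34848) = 3.5711
P₀ = 1/(4.8647 + 3.5711) = 0.1185
Lq = P₀·a^3·ρ / (3!(1-ρ)²) = 0.1185 × 7.4668 × 0.6515 / (6 × 0.1214) = 0.7914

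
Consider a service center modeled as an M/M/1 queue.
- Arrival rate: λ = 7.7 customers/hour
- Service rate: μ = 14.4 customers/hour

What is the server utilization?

Server utilization: ρ = λ/μ
ρ = 7.7/14.4 = 0.5347
The server is busy 53.47% of the time.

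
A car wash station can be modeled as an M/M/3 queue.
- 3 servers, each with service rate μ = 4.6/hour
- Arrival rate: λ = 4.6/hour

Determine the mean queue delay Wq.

Traffic intensity: ρ = λ/(cμ) = 4.6/(3×4.6) = 0.3333
Since ρ = 0.3333 < 1, system is stable.
Offered load a = λ/μ = cρ = 4.6/4.6 = 1.0000
P₀ = [ Σₙ₌₀^2 aⁿ/n! + a^3/(3!(1-ρ)) ]⁻¹
Σ = a^0/0! + a^1/1! + a^2/2! = 1.0000 + 1.0000 + 0.5000 = 2.5000
a^3/(3!(1-ρ)) = 1.0000/(6 × 0.6667) = 0.2500
P₀ = 1/(2.5000 + 0.2500) = 0.3636
Lq = P₀·a^3·ρ / (3!(1-ρ)²) = 0.3636 × 1.0000 × 0.3333 / (6 × 0.4444) = 0.04545
Wq = Lq/λ = 0.0454545/4.6 = 0.009881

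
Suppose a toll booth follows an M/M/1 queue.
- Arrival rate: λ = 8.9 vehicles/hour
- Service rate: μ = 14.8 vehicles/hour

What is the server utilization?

Server utilization: ρ = λ/μ
ρ = 8.9/14.8 = 0.6014
The server is busy 60.14% of the time.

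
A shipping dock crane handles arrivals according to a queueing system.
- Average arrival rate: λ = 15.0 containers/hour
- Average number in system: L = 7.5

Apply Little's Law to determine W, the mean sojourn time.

Little's Law: L = λW, so W = L/λ
W = 7.5/15.0 = 0.5000 hours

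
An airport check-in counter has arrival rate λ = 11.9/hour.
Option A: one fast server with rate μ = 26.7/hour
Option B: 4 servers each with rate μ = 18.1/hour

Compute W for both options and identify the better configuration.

Option A: single server μ = 26.7 (M/M/1)
  ρ_A = 11.9/26.7 = 0.4457
  W_A = 1/(μ-λ) = 1/(26.7-11.9) = 1/14.80 = 0.06757

Option B: 4 servers μ = 18.1 (M/M/4)
  ρ_B = λ/(cμ) = 11.9/(4×18.1) = 0.1644
  Offered load a = λ/μ = cρ = 11.9/18.1 = 0.6575
  P₀ = [ Σₙ₌₀^3 aⁿ/n! + a^4/(4!(1-ρ)) ]⁻¹
  Σ = a^0/0! + a^1/1! + a^2/2! + a^3/3! = 1.00000 + 0.657459 + 0.216126 + 0.0473646 = 1.9209
  a^4/(4!(1-ρ)) = 0.18684/(24 × 0.83564) = 0.009316
  P₀ = 1/(1.9209 + 0.009316) = 0.5181
  Lq = P₀·a^4·ρ / (4!(1-ρ)²) = 0.51806 × 0.18684 × 0.16436 / (24 × 0.69829) = 0.0009493
  Wq_B = Lq/λ = 0.00094934/11.9 = 0.00007978
  W_B = Wq_B + 1/μ = 0.00007978 + 0.05525 = 0.05533

Since W_B = 0.05533 < W_A = 0.06757, Option B (multiple servers) has the shorter time in system.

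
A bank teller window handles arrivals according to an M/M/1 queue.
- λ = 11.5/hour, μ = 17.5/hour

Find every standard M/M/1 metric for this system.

Step 1: ρ = λ/μ = 11.5/17.5 = 0.6571
Step 2: L = λ/(μ-λ) = 11.5/6.00 = 1.9167
Step 3: Lq = λ²/(μ(μ-λ)) = 132.25/(17.5×6.00) = 1.2595
Step 4: W = 1/(μ-λ) = 1/6.00 = 0.16667
Step 5: Wq = λ/(μ(μ-λ)) = 11.5/(17.5×6.00) = 0.1095
Step 6: P(0) = 1-ρ = 0.3429
Verify: L = λW = 11.5×0.16667 = 1.9167 ✔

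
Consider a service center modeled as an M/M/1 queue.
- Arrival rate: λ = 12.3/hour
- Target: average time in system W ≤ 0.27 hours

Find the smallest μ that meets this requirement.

For M/M/1: W = 1/(μ-λ)
Need W ≤ 0.27, so 1/(μ-λ) ≤ 0.27
μ - λ ≥ 1/0.27 = 3.7037
μ ≥ 12.3 + 3.7037 = 16.0037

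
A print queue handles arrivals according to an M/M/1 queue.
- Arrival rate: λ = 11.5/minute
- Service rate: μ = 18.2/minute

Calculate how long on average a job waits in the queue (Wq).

First, compute utilization: ρ = λ/μ = 11.5/18.2 = 0.6319
For M/M/1: Wq = λ/(μ(μ-λ))
Wq = 11.5/(18.2 × (18.2-11.5))
Wq = 11.5/(18.2 × 6.70)
Wq = 0.09431 minutes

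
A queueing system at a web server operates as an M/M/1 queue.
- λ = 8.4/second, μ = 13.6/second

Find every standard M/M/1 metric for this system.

Step 1: ρ = λ/μ = 8.4/13.6 = 0.6176
Step 2: L = λ/(μ-λ) = 8.4/5.20 = 1.6154
Step 3: Lq = λ²/(μ(μ-λ)) = 70.56/(13.6×5.20) = 0.9977
Step 4: W = 1/(μ-λ) = 1/5.20 = 0.19231
Step 5: Wq = λ/(μ(μ-λ)) = 8.4/(13.6×5.20) = 0.1188
Step 6: P(0) = 1-ρ = 0.3824
Verify: L = λW = 8.4×0.19231 = 1.6154 ✔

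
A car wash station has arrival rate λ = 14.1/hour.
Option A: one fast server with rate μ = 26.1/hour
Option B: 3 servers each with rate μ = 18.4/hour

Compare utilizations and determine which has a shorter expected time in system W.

Option A: single server μ = 26.1 (M/M/1)
  ρ_A = 14.1/26.1 = 0.5402
  W_A = 1/(μ-λ) = 1/(26.1-14.1) = 1/12.00 = 0.08333

Option B: 3 servers μ = 18.4 (M/M/3)
  ρ_B = λ/(cμ) = 14.1/(3×18.4) = 0.2554
  Offered load a = λ/μ = cρ = 14.1/18.4 = 0.7663
  P₀ = [ Σₙ₌₀^2 aⁿ/n! + a^3/(3!(1-ρ)) ]⁻¹
  Σ = a^0/0! + a^1/1! + a^2/2! = 1.0000 + 0.7663 + 0.2936 = 2.0599
  a^3/(3!(1-ρ)) = 0.4500/(6 × 0.7446) = 0.1007
  P₀ = 1/(2.0599 + 0.1007) = 0.4628
  Lq = P₀·a^3·ρ / (3!(1-ρ)²) = 0.4628 × 0.4500 × 0.2554 / (6 × 0.5544) = 0.01599
  Wq_B = Lq/λ = 0.01599/14.1 = 0.001134
  W_B = Wq_B + 1/μ = 0.001134 + 0.05435 = 0.05548

Since W_B = 0.05548 < W_A = 0.08333, Option B (multiple servers) has the shorter time in system.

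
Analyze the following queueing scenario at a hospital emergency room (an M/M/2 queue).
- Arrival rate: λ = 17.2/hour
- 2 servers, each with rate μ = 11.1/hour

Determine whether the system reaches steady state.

Stability requires ρ = λ/(cμ) < 1
ρ = 17.2/(2 × 11.1) = 17.2/22.20 = 0.7748
Since 0.7748 < 1, the system is STABLE.
The servers are busy 77.48% of the time.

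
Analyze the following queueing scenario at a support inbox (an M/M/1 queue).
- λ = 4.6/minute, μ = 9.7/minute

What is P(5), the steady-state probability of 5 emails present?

ρ = λ/μ = 4.6/9.7 = 0.4742
P(n) = (1-ρ)ρⁿ
P(5) = (1-0.4742) × 0.4742^5
P(5) = 0.5258 × 0.02398
P(5) = 0.01261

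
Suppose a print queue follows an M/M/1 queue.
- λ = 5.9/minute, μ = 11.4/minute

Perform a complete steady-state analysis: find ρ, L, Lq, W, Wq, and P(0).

Step 1: ρ = λ/μ = 5.9/11.4 = 0.5175
Step 2: L = λ/(μ-λ) = 5.9/5.50 = 1.0727
Step 3: Lq = λ²/(μ(μ-λ)) = 34.81/(11.4×5.50) = 0.5552
Step 4: W = 1/(μ-λ) = 1/5.50 = 0.18182
Step 5: Wq = λ/(μ(μ-λ)) = 5.9/(11.4×5.50) = 0.09410
Step 6: P(0) = 1-ρ = 0.4825
Verify: L = λW = 5.9×0.18182 = 1.0727 ✔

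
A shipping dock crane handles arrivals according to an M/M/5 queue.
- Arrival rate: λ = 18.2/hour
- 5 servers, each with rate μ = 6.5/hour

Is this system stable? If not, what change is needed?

Stability requires ρ = λ/(cμ) < 1
ρ = 18.2/(5 × 6.5) = 18.2/32.50 = 0.5600
Since 0.5600 < 1, the system is STABLE.
The servers are busy 56.00% of the time.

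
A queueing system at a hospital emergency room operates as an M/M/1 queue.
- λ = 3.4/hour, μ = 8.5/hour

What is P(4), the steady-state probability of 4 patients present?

ρ = λ/μ = 3.4/8.5 = 0.4000
P(n) = (1-ρ)ρⁿ
P(4) = (1-0.4000) × 0.4000^4
P(4) = 0.6000 × 0.02560
P(4) = 0.01536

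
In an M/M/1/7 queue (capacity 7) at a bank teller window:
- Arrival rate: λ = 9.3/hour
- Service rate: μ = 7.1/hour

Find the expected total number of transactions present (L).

ρ = λ/μ = 9.3/7.1 = 1.30986
P₀ = (1-ρ)/(1-ρ^(K+1)) = (1-1.30986)/(1-1.30986^8) = -0.30986/-7.6656 = 0.04042
P_K = P₀×ρ^K = 0.04042 × 1.30986^7 = 0.04042 × 6.6157 = 0.2674
L = ρ[1 - (K+1)ρ^K + Kρ^(K+1)] / [(1-ρ)(1-ρ^(K+1))]
L = 1.30986 × (1 - 8×6.61567 + 7×8.66561) / ((1 - 1.30986) × (1 - 8.66561)) = 4.8164 transactions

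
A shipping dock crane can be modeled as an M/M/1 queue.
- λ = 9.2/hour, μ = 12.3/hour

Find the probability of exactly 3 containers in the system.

ρ = λ/μ = 9.2/12.3 = 0.7480
P(n) = (1-ρ)ρⁿ
P(3) = (1-0.7480) × 0.7480^3
P(3) = 0.2520 × 0.4185
P(3) = 0.1055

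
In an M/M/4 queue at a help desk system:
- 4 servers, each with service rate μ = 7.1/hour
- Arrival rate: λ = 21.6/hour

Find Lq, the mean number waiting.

Traffic intensity: ρ = λ/(cμ) = 21.6/(4×7.1) = 0.7606
Since ρ = 0.7606 < 1, system is stable.
Offered load a = λ/μ = cρ = 21.6/7.1 = 3.0423
P₀ = [ Σₙ₌₀^3 aⁿ/n! + a^4/(4!(1-ρ)) ]⁻¹
Σ = a^0/0! + a^1/1! + a^2/2! + a^3/3! = 1.00000 + 3.04225 + 4.62765 + 4.69283 = 13.3627
a^4/(4!(1-ρ)) = 85.6607/(24 × 0.239437) = 14.9066
P₀ = 1/(13.3627 + 14.9066) = 0.03537
Lq = P₀·a^4·ρ / (4!(1-ρ)²) = 0.035374 × 85.6607 × 0.76056 / (24 × 0.057330) = 1.6750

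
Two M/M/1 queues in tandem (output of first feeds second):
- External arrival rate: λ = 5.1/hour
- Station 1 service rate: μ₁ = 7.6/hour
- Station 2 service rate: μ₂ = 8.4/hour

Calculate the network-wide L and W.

By Jackson's theorem, each station behaves as independent M/M/1.
Station 1: ρ₁ = 5.1/7.6 = 0.6711, L₁ = ρ₁/(1-ρ₁) = λ/(μ₁-λ) = 5.1/2.50 = 2.0400
Station 2: ρ₂ = 5.1/8.4 = 0.6071, L₂ = ρ₂/(1-ρ₂) = λ/(μ₂-λ) = 5.1/3.30 = 1.5455
Total: L = L₁ + L₂ = 2.0400 + 1.5455 = 3.5855
W = L/λ = 3.5855/5.1 = 0.7030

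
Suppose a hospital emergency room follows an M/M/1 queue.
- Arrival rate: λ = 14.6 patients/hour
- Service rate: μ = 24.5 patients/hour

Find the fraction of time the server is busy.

Server utilization: ρ = λ/μ
ρ = 14.6/24.5 = 0.5959
The server is busy 59.59% of the time.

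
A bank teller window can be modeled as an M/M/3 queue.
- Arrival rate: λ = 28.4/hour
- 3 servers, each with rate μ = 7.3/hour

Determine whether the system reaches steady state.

Stability requires ρ = λ/(cμ) < 1
ρ = 28.4/(3 × 7.3) = 28.4/21.90 = 1.2968
Since 1.2968 ≥ 1, the system is UNSTABLE.
Need c > λ/μ = 28.4/7.3 = 3.89.
Minimum servers needed: c = 4.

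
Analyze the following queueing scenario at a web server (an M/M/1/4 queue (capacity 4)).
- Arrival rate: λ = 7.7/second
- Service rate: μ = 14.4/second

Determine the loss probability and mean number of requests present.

ρ = λ/μ = 7.7/14.4 = 0.53472
P₀ = (1-ρ)/(1-ρ^(K+1)) = (1-0.53472)/(1-0.53472^5) = 0.465280/0.956285 = 0.4865
P_K = P₀×ρ^K = 0.48655 × 0.53472^4 = 0.48655 × 0.081753 = 0.03978
Blocking probability P_4 = 0.03978 (3.98%)
L = ρ[1 - (K+1)ρ^K + Kρ^(K+1)] / [(1-ρ)(1-ρ^(K+1))]
L = 0.53472 × (1 - 5×0.08175 + 4×0.04372) / ((1 - 0.53472) × (1 - 0.04372)) = 0.9207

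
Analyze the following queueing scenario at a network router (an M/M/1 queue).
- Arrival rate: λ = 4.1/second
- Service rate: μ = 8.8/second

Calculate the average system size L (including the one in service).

ρ = λ/μ = 4.1/8.8 = 0.4659
For M/M/1: L = λ/(μ-λ)
L = 4.1/(8.8-4.1) = 4.1/4.70
L = 0.8723 packets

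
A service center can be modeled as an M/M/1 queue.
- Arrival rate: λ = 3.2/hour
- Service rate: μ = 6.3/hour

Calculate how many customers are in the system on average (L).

ρ = λ/μ = 3.2/6.3 = 0.5079
For M/M/1: L = λ/(μ-λ)
L = 3.2/(6.3-3.2) = 3.2/3.10
L = 1.0323 customers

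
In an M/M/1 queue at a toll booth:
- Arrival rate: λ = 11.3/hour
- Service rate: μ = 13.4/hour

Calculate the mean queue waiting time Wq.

First, compute utilization: ρ = λ/μ = 11.3/13.4 = 0.8433
For M/M/1: Wq = λ/(μ(μ-λ))
Wq = 11.3/(13.4 × (13.4-11.3))
Wq = 11.3/(13.4 × 2.10)
Wq = 0.4016 hours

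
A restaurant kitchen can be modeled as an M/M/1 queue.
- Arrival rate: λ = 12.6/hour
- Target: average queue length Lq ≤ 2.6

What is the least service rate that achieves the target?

For M/M/1: Lq = λ²/(μ(μ-λ))
Need Lq ≤ 2.6, i.e. μ(μ-λ) ≥ λ²/2.6
μ² - 12.6μ - 158.76/2.6 ≥ 0  →  μ² - 12.6μ - 61.06154 ≥ 0
Quadratic formula (positive root): μ = [λ + √(λ² + 4×61.06154)]/2
Discriminant: 158.76 + 4×61.06154 = 403.0062, √403.0062 = 20.0750
μ ≥ (12.6 + 20.0750)/2 = 16.3375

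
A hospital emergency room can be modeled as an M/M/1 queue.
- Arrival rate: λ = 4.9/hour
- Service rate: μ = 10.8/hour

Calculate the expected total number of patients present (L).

ρ = λ/μ = 4.9/10.8 = 0.4537
For M/M/1: L = λ/(μ-λ)
L = 4.9/(10.8-4.9) = 4.9/5.90
L = 0.8305 patients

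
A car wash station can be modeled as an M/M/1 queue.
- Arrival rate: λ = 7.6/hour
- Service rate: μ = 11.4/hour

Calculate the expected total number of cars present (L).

ρ = λ/μ = 7.6/11.4 = 0.6667
For M/M/1: L = λ/(μ-λ)
L = 7.6/(11.4-7.6) = 7.6/3.80
L = 2.0000 cars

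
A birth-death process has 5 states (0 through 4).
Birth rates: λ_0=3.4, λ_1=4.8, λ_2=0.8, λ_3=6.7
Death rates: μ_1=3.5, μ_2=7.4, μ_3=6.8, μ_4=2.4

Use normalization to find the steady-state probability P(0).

Ratios P(n)/P(0) = (λ₀···λₙ₋₁)/(μ₁···μₙ):
P(1)/P(0) = (3.4)/(3.5) = 0.97143
P(2)/P(0) = (3.4×4.8)/(3.5×7.4) = 0.63012
P(3)/P(0) = (3.4×4.8×0.8)/(3.5×7.4×6.8) = 0.074131
P(4)/P(0) = (3.4×4.8×0.8×6.7)/(3.5×7.4×6.8×2.4) = 0.20695

Normalization: ∑ P(n) = 1
P(0) × (1.0000 + 0.97143 + 0.63012 + 0.074131 + 0.20695) = 1
P(0) × 2.8826 = 1
P(0) = 1/2.8826 = 0.3469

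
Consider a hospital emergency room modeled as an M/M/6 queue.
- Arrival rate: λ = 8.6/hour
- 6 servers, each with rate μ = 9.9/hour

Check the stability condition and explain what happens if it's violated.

Stability requires ρ = λ/(cμ) < 1
ρ = 8.6/(6 × 9.9) = 8.6/59.40 = 0.1448
Since 0.1448 < 1, the system is STABLE.
The servers are busy 14.48% of the time.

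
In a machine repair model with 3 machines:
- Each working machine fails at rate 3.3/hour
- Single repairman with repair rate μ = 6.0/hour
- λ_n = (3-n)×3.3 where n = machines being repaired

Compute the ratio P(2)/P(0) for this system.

P(2)/P(0) = ∏_{i=0}^{2-1} λ_i/μ_{i+1}
= (3-0)×3.3/6.0 × (3-1)×3.3/6.0
= 1.8150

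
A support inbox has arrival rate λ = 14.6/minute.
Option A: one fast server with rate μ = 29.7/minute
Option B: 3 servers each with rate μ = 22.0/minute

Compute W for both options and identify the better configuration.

Option A: single server μ = 29.7 (M/M/1)
  ρ_A = 14.6/29.7 = 0.4916
  W_A = 1/(μ-λ) = 1/(29.7-14.6) = 1/15.10 = 0.06623

Option B: 3 servers μ = 22.0 (M/M/3)
  ρ_B = λ/(cμ) = 14.6/(3×22.0) = 0.2212
  Offered load a = λ/μ = cρ = 14.6/22.0 = 0.6636
  P₀ = [ Σₙ₌₀^2 aⁿ/n! + a^3/(3!(1-ρ)) ]⁻¹
  Σ = a^0/0! + a^1/1! + a^2/2! = 1.0000 + 0.6636 + 0.2202 = 1.8838
  a^3/(3!(1-ρ)) = 0.2923/(6 × 0.7788) = 0.06255
  P₀ = 1/(1.8838 + 0.06255) = 0.5138
  Lq = P₀·a^3·ρ / (3!(1-ρ)²) = 0.51377 × 0.29227 × 0.22121 / (6 × 0.60651) = 0.009128
  Wq_B = Lq/λ = 0.009128/14.6 = 0.0006252
  W_B = Wq_B + 1/μ = 0.0006252 + 0.04545 = 0.04608

Since W_B = 0.04608 < W_A = 0.06623, Option B (multiple servers) has the shorter time in system.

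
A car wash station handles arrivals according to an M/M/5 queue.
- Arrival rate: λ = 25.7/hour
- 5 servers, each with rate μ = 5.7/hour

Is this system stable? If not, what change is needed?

Stability requires ρ = λ/(cμ) < 1
ρ = 25.7/(5 × 5.7) = 25.7/28.50 = 0.9018
Since 0.9018 < 1, the system is STABLE.
The servers are busy 90.18% of the time.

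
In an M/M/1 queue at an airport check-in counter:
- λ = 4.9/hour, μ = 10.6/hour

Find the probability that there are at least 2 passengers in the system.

ρ = λ/μ = 4.9/10.6 = 0.4623
P(N ≥ n) = ρⁿ
P(N ≥ 2) = 0.4623^2
P(N ≥ 2) = 0.2137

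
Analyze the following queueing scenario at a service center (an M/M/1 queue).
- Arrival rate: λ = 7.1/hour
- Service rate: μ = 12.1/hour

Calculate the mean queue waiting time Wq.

First, compute utilization: ρ = λ/μ = 7.1/12.1 = 0.5868
For M/M/1: Wq = λ/(μ(μ-λ))
Wq = 7.1/(12.1 × (12.1-7.1))
Wq = 7.1/(12.1 × 5.00)
Wq = 0.1174 hours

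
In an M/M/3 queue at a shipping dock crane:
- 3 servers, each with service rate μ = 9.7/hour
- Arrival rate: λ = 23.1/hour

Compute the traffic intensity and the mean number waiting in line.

Traffic intensity: ρ = λ/(cμ) = 23.1/(3×9.7) = 0.7938
Since ρ = 0.7938 < 1, system is stable.
Offered load a = λ/μ = cρ = 23.1/9.7 = 2.3814
P₀ = [ Σₙ₌₀^2 aⁿ/n! + a^3/(3!(1-ρ)) ]⁻¹
Σ = a^0/0! + a^1/1! + a^2/2! = 1.00000 + 2.38144 + 2.83564 = 6.2171
a^3/(3!(1-ρ)) = 13.5058/(6 × 0.206186) = 10.9172
P₀ = 1/(6.2171 + 10.9172) = 0.05836
Lq = P₀·a^3·ρ / (3!(1-ρ)²) = 0.05836 × 13.5058 × 0.7938 / (6 × 0.04251) = 2.4530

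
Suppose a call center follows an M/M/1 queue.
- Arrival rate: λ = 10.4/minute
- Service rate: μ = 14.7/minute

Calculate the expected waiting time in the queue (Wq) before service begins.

First, compute utilization: ρ = λ/μ = 10.4/14.7 = 0.7075
For M/M/1: Wq = λ/(μ(μ-λ))
Wq = 10.4/(14.7 × (14.7-10.4))
Wq = 10.4/(14.7 × 4.30)
Wq = 0.1645 minutes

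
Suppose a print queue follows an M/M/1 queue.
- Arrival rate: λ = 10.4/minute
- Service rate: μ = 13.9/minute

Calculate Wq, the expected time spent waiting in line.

First, compute utilization: ρ = λ/μ = 10.4/13.9 = 0.7482
For M/M/1: Wq = λ/(μ(μ-λ))
Wq = 10.4/(13.9 × (13.9-10.4))
Wq = 10.4/(13.9 × 3.50)
Wq = 0.2138 minutes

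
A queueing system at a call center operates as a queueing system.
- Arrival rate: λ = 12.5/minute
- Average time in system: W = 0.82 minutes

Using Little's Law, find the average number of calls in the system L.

Little's Law: L = λW
L = 12.5 × 0.82 = 10.2500 calls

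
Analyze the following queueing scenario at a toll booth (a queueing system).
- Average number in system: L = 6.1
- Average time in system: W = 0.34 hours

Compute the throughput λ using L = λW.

Little's Law: L = λW, so λ = L/W
λ = 6.1/0.34 = 17.9412 vehicles/hour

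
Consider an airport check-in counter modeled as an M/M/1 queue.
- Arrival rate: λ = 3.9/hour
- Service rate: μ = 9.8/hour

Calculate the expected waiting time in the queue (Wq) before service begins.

First, compute utilization: ρ = λ/μ = 3.9/9.8 = 0.3980
For M/M/1: Wq = λ/(μ(μ-λ))
Wq = 3.9/(9.8 × (9.8-3.9))
Wq = 3.9/(9.8 × 5.90)
Wq = 0.06745 hours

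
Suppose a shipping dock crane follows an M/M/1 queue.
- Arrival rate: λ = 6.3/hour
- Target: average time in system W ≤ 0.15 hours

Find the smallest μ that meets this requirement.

For M/M/1: W = 1/(μ-λ)
Need W ≤ 0.15, so 1/(μ-λ) ≤ 0.15
μ - λ ≥ 1/0.15 = 6.6667
μ ≥ 6.3 + 6.6667 = 12.9667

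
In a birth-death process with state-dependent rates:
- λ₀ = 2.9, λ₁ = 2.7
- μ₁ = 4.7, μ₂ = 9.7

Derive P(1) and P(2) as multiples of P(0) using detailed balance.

Balance equations:
State 0: λ₀P₀ = μ₁P₁ → P₁ = (λ₀/μ₁)P₀ = (2.9/4.7)P₀ = 0.6170P₀
State 1: P₂ = (λ₀λ₁)/(μ₁μ₂)P₀ = (2.9×2.7)/(4.7×9.7)P₀ = 0.1717P₀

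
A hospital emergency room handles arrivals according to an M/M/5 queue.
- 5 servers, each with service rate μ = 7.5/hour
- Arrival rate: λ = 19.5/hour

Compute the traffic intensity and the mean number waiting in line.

Traffic intensity: ρ = λ/(cμ) = 19.5/(5×7.5) = 0.5200
Since ρ = 0.5200 < 1, system is stable.
Offered load a = λ/μ = cρ = 19.5/7.5 = 2.6000
P₀ = [ Σₙ₌₀^4 aⁿ/n! + a^5/(5!(1-ρ)) ]⁻¹
Σ = a^0/0! + a^1/1! + a^2/2! + a^3/3! + a^4/4! = 1.0000 + 2.6000 + 3.3800 + 2.9293 + 1.9041 = 11.8134
a^5/(5!(1-ρ)) = 118.8138/(120 × 0.4800) = 2.0627
P₀ = 1/(11.8134 + 2.0627) = 0.07207
Lq = P₀·a^5·ρ / (5!(1-ρ)²) = 0.072066 × 118.8138 × 0.52000 / (120 × 0.23040) = 0.1610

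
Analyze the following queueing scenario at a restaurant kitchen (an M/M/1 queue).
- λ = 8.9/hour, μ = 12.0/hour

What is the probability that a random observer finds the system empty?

ρ = λ/μ = 8.9/12.0 = 0.7417
P(0) = 1 - ρ = 1 - 0.7417 = 0.2583
The server is idle 25.83% of the time.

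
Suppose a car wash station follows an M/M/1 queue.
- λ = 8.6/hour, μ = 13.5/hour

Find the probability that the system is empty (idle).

ρ = λ/μ = 8.6/13.5 = 0.6370
P(0) = 1 - ρ = 1 - 0.6370 = 0.3630
The server is idle 36.30% of the time.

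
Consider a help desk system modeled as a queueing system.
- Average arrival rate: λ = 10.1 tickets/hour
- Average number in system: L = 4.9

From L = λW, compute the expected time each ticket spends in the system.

Little's Law: L = λW, so W = L/λ
W = 4.9/10.1 = 0.4851 hours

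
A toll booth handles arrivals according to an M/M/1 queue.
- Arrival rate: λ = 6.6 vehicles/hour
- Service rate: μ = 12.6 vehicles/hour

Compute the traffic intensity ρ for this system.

Server utilization: ρ = λ/μ
ρ = 6.6/12.6 = 0.5238
The server is busy 52.38% of the time.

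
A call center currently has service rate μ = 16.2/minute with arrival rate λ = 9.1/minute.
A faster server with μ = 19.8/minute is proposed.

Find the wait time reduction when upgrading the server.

System 1: ρ₁ = 9.1/16.2 = 0.5617, W₁ = 1/(16.2-9.1) = 0.140845
System 2: ρ₂ = 9.1/19.8 = 0.4596, W₂ = 1/(19.8-9.1) = 0.0934579
Improvement: (W₁-W₂)/W₁ = (0.140845-0.0934579)/0.140845 = 33.64%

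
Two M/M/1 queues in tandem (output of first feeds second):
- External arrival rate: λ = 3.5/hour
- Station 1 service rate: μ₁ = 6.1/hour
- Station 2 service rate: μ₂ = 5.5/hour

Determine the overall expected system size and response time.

By Jackson's theorem, each station behaves as independent M/M/1.
Station 1: ρ₁ = 3.5/6.1 = 0.5738, L₁ = ρ₁/(1-ρ₁) = λ/(μ₁-λ) = 3.5/2.60 = 1.3462
Station 2: ρ₂ = 3.5/5.5 = 0.6364, L₂ = ρ₂/(1-ρ₂) = λ/(μ₂-λ) = 3.5/2.00 = 1.7500
Total: L = L₁ + L₂ = 1.3462 + 1.7500 = 3.0962
W = L/λ = 3.0962/3.5 = 0.8846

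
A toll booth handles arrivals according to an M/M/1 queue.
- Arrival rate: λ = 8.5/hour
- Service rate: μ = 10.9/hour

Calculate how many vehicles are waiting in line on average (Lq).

ρ = λ/μ = 8.5/10.9 = 0.7798
For M/M/1: Lq = λ²/(μ(μ-λ))
Lq = 72.25/(10.9 × 2.40)
Lq = 2.7619 vehicles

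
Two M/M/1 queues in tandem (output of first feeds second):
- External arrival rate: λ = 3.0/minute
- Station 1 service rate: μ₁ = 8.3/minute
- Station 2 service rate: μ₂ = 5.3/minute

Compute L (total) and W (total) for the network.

By Jackson's theorem, each station behaves as independent M/M/1.
Station 1: ρ₁ = 3.0/8.3 = 0.3614, L₁ = ρ₁/(1-ρ₁) = λ/(μ₁-λ) = 3.0/5.30 = 0.566038
Station 2: ρ₂ = 3.0/5.3 = 0.5660, L₂ = ρ₂/(1-ρ₂) = λ/(μ₂-λ) = 3.0/2.30 = 1.30435
Total: L = L₁ + L₂ = 0.566038 + 1.30435 = 1.8704
W = L/λ = 1.8704/3.0 = 0.6235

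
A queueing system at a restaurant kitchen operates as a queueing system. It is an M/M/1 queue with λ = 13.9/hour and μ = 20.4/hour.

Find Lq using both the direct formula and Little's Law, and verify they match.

Method 1 (direct): Lq = λ²/(μ(μ-λ)) = 193.21/(20.4 × 6.50) = 1.4571

Method 2 (Little's Law):
W = 1/(μ-λ) = 1/6.50 = 0.15385
Wq = W - 1/μ = 0.15385 - 0.049020 = 0.10483
Lq = λWq = 13.9 × 0.10483 = 1.4571 ✔ (matches Method 1)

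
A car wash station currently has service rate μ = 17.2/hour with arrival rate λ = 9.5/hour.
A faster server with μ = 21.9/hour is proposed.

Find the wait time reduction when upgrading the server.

System 1: ρ₁ = 9.5/17.2 = 0.5523, W₁ = 1/(17.2-9.5) = 0.12987
System 2: ρ₂ = 9.5/21.9 = 0.4338, W₂ = 1/(21.9-9.5) = 0.080645
Improvement: (W₁-W₂)/W₁ = (0.12987-0.080645)/0.12987 = 37.90%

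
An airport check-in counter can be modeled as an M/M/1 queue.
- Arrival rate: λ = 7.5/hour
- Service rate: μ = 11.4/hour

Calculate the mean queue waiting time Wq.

First, compute utilization: ρ = λ/μ = 7.5/11.4 = 0.6579
For M/M/1: Wq = λ/(μ(μ-λ))
Wq = 7.5/(11.4 × (11.4-7.5))
Wq = 7.5/(11.4 × 3.90)
Wq = 0.1687 hours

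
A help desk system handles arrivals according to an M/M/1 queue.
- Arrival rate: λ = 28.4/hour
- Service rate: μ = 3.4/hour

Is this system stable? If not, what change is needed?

Stability requires ρ = λ/(cμ) < 1
ρ = 28.4/(1 × 3.4) = 28.4/3.40 = 8.3529
Since 8.3529 ≥ 1, the system is UNSTABLE.
Queue grows without bound. Need μ > λ = 28.4.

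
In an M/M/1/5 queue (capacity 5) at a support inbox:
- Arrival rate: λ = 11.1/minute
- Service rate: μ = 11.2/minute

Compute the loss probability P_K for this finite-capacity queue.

ρ = λ/μ = 11.1/11.2 = 0.99107
P₀ = (1-ρ)/(1-ρ^(K+1)) = (1-0.99107)/(1-0.99107^6) = 0.008930/0.05240 = 0.1704
P_K = P₀×ρ^K = 0.17043 × 0.99107^5 = 0.17043 × 0.95614 = 0.1630
Blocking probability = 16.30%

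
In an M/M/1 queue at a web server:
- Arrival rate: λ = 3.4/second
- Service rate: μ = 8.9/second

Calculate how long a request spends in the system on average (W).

First, compute utilization: ρ = λ/μ = 3.4/8.9 = 0.3820
For M/M/1: W = 1/(μ-λ)
W = 1/(8.9-3.4) = 1/5.50
W = 0.1818 seconds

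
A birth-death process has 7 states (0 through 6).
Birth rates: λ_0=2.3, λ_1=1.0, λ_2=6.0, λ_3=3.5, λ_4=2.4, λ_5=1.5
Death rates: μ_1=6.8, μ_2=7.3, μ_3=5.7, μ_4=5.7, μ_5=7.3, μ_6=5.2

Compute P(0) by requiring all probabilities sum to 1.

Ratios P(n)/P(0) = (λ₀···λₙ₋₁)/(μ₁···μₙ):
P(1)/P(0) = (2.3)/(6.8) = 0.33824
P(2)/P(0) = (2.3×1.0)/(6.8×7.3) = 0.046334
P(3)/P(0) = (2.3×1.0×6.0)/(6.8×7.3×5.7) = 0.048772
P(4)/P(0) = (2.3×1.0×6.0×3.5)/(6.8×7.3×5.7×5.7) = 0.029948
P(5)/P(0) = (2.3×1.0×6.0×3.5×2.4)/(6.8×7.3×5.7×5.7×7.3) = 0.0098459
P(6)/P(0) = (2.3×1.0×6.0×3.5×2.4×1.5)/(6.8×7.3×5.7×5.7×7.3×5.2) = 0.0028402

Normalization: ∑ P(n) = 1
P(0) × (1.0000 + 0.33824 + 0.046334 + 0.048772 + 0.029948 + 0.0098459 + 0.0028402) = 1
P(0) × 1.4760 = 1
P(0) = 1/1.4760 = 0.6775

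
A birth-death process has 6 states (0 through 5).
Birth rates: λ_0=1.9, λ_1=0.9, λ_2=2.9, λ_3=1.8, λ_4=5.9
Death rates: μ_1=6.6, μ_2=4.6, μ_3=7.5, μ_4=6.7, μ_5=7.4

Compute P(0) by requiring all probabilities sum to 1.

Ratios P(n)/P(0) = (λ₀···λₙ₋₁)/(μ₁···μₙ):
P(1)/P(0) = (1.9)/(6.6) = 0.2879
P(2)/P(0) = (1.9×0.9)/(6.6×4.6) = 0.05632
P(3)/P(0) = (1.9×0.9×2.9)/(6.6×4.6×7.5) = 0.02178
P(4)/P(0) = (1.9×0.9×2.9×1.8)/(6.6×4.6×7.5×6.7) = 0.005851
P(5)/P(0) = (1.9×0.9×2.9×1.8×5.9)/(6.6×4.6×7.5×6.7×7.4) = 0.004665

Normalization: ∑ P(n) = 1
P(0) × (1.0000 + 0.2879 + 0.05632 + 0.02178 + 0.005851 + 0.004665) = 1
P(0) × 1.3765 = 1
P(0) = 1/1.3765 = 0.7265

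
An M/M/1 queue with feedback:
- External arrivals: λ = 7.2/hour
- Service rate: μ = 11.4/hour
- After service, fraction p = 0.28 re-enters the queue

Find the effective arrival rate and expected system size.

Effective arrival rate: λ_eff = λ/(1-p) = 7.2/(1-0.28) = 7.2/0.72 = 10.0000
ρ = λ_eff/μ = 10.0000/11.4 = 0.877193
L = ρ/(1-ρ) = 0.877193/(1-0.877193) = 7.1429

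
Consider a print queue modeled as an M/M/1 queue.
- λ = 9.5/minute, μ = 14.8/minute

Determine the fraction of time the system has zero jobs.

ρ = λ/μ = 9.5/14.8 = 0.6419
P(0) = 1 - ρ = 1 - 0.6419 = 0.3581
The server is idle 35.81% of the time.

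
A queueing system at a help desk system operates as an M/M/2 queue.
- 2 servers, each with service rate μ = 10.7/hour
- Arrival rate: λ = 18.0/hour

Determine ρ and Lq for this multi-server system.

Traffic intensity: ρ = λ/(cμ) = 18.0/(2×10.7) = 0.8411
Since ρ = 0.8411 < 1, system is stable.
Offered load a = λ/μ = cρ = 18.0/10.7 = 1.6822
P₀ = [ Σₙ₌₀^1 aⁿ/n! + a^2/(2!(1-ρ)) ]⁻¹
Σ = a^0/0! + a^1/1! = 1.0000 + 1.6822 = 2.6822
a^2/(2!(1-ρ)) = 2.82994/(2 × 0.158879) = 8.9060
P₀ = 1/(2.6822 + 8.9060) = 0.08629
Lq = P₀·a^2·ρ / (2!(1-ρ)²) = 0.08629 × 2.8299 × 0.8411 / (2 × 0.02524) = 4.0687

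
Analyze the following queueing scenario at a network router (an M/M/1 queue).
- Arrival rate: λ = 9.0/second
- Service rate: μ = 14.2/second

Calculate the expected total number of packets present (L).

ρ = λ/μ = 9.0/14.2 = 0.6338
For M/M/1: L = λ/(μ-λ)
L = 9.0/(14.2-9.0) = 9.0/5.20
L = 1.7308 packets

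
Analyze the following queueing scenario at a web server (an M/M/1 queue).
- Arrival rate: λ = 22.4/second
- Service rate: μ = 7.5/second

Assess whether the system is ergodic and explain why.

Stability requires ρ = λ/(cμ) < 1
ρ = 22.4/(1 × 7.5) = 22.4/7.50 = 2.9867
Since 2.9867 ≥ 1, the system is UNSTABLE.
Queue grows without bound. Need μ > λ = 22.4.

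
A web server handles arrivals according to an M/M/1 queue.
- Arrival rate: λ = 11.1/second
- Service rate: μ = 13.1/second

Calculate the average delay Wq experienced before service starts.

First, compute utilization: ρ = λ/μ = 11.1/13.1 = 0.8473
For M/M/1: Wq = λ/(μ(μ-λ))
Wq = 11.1/(13.1 × (13.1-11.1))
Wq = 11.1/(13.1 × 2.00)
Wq = 0.4237 seconds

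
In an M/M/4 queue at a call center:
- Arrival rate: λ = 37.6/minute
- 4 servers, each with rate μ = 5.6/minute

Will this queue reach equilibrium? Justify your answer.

Stability requires ρ = λ/(cμ) < 1
ρ = 37.6/(4 × 5.6) = 37.6/22.40 = 1.6786
Since 1.6786 ≥ 1, the system is UNSTABLE.
Need c > λ/μ = 37.6/5.6 = 6.71.
Minimum servers needed: c = 7.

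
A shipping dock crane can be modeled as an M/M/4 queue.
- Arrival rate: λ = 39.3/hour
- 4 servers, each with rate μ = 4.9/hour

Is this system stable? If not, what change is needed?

Stability requires ρ = λ/(cμ) < 1
ρ = 39.3/(4 × 4.9) = 39.3/19.60 = 2.0051
Since 2.0051 ≥ 1, the system is UNSTABLE.
Need c > λ/μ = 39.3/4.9 = 8.02.
Minimum servers needed: c = 9.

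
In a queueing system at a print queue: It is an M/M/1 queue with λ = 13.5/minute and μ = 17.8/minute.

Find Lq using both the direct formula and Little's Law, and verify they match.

Method 1 (direct): Lq = λ²/(μ(μ-λ)) = 182.25/(17.8 × 4.30) = 2.3811

Method 2 (Little's Law):
W = 1/(μ-λ) = 1/4.30 = 0.23256
Wq = W - 1/μ = 0.23256 - 0.056180 = 0.17638
Lq = λWq = 13.5 × 0.17638 = 2.3811 ✔ (matches Method 1)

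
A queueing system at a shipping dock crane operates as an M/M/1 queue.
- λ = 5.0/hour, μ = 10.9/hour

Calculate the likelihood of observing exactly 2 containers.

ρ = λ/μ = 5.0/10.9 = 0.4587
P(n) = (1-ρ)ρⁿ
P(2) = (1-0.4587) × 0.4587^2
P(2) = 0.5413 × 0.2104
P(2) = 0.1139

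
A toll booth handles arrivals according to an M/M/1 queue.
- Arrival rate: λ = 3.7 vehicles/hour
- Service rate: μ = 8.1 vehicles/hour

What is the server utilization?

Server utilization: ρ = λ/μ
ρ = 3.7/8.1 = 0.4568
The server is busy 45.68% of the time.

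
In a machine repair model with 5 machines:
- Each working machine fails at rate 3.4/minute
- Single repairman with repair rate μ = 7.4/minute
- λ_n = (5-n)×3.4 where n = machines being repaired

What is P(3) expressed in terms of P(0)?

P(3)/P(0) = ∏_{i=0}^{3-1} λ_i/μ_{i+1}
= (5-0)×3.4/7.4 × (5-1)×3.4/7.4 × (5-2)×3.4/7.4
= 5.8196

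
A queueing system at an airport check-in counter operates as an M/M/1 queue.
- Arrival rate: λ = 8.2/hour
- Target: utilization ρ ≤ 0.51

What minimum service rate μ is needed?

ρ = λ/μ, so μ = λ/ρ
μ ≥ 8.2/0.51 = 16.0784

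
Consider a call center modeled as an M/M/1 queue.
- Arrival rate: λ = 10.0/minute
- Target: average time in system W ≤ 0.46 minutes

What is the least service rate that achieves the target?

For M/M/1: W = 1/(μ-λ)
Need W ≤ 0.46, so 1/(μ-λ) ≤ 0.46
μ - λ ≥ 1/0.46 = 2.1739
μ ≥ 10.0 + 2.1739 = 12.1739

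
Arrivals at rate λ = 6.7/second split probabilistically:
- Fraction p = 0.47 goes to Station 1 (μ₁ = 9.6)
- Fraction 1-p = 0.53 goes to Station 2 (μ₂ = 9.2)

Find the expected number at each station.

Effective rates: λ₁ = 6.7×0.47 = 3.149, λ₂ = 6.7×0.53 = 3.551
Station 1: ρ₁ = 3.149/9.6 = 0.3280, L₁ = ρ₁/(1-ρ₁) = 0.3280/(1-0.3280) = 0.4881
Station 2: ρ₂ = 3.551/9.2 = 0.38598, L₂ = ρ₂/(1-ρ₂) = 0.38598/(1-0.38598) = 0.6286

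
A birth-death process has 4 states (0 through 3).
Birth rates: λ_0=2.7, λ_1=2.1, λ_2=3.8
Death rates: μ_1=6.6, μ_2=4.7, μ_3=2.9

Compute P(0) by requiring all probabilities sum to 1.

Ratios P(n)/P(0) = (λ₀···λₙ₋₁)/(μ₁···μₙ):
P(1)/P(0) = (2.7)/(6.6) = 0.4091
P(2)/P(0) = (2.7×2.1)/(6.6×4.7) = 0.1828
P(3)/P(0) = (2.7×2.1×3.8)/(6.6×4.7×2.9) = 0.2395

Normalization: ∑ P(n) = 1
P(0) × (1.0000 + 0.4091 + 0.1828 + 0.2395) = 1
P(0) × 1.8314 = 1
P(0) = 1/1.8314 = 0.5460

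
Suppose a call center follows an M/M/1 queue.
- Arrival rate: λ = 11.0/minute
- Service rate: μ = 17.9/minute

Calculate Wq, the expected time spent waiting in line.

First, compute utilization: ρ = λ/μ = 11.0/17.9 = 0.6145
For M/M/1: Wq = λ/(μ(μ-λ))
Wq = 11.0/(17.9 × (17.9-11.0))
Wq = 11.0/(17.9 × 6.90)
Wq = 0.08906 minutes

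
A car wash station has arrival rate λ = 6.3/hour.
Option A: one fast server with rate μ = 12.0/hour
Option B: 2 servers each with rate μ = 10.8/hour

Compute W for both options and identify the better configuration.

Option A: single server μ = 12.0 (M/M/1)
  ρ_A = 6.3/12.0 = 0.5250
  W_A = 1/(μ-λ) = 1/(12.0-6.3) = 1/5.70 = 0.1754

Option B: 2 servers μ = 10.8 (M/M/2)
  ρ_B = λ/(cμ) = 6.3/(2×10.8) = 0.2917
  Offered load a = λ/μ = cρ = 6.3/10.8 = 0.5833
  P₀ = [ Σₙ₌₀^1 aⁿ/n! + a^2/(2!(1-ρ)) ]⁻¹
  Σ = a^0/0! + a^1/1! = 1.0000 + 0.5833 = 1.5833
  a^2/(2!(1-ρ)) = 0.3403/(2 × 0.7083) = 0.2402
  P₀ = 1/(1.5833 + 0.2402) = 0.5484
  Lq = P₀·a^2·ρ / (2!(1-ρ)²) = 0.54839 × 0.34028 × 0.29167 / (2 × 0.50174) = 0.05424
  Wq_B = Lq/λ = 0.054238/6.3 = 0.008609
  W_B = Wq_B + 1/μ = 0.008609 + 0.09259 = 0.1012

Since W_B = 0.1012 < W_A = 0.1754, Option B (multiple servers) has the shorter time in system.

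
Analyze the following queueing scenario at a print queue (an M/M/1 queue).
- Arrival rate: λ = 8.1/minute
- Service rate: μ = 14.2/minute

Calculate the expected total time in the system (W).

First, compute utilization: ρ = λ/μ = 8.1/14.2 = 0.5704
For M/M/1: W = 1/(μ-λ)
W = 1/(14.2-8.1) = 1/6.10
W = 0.1639 minutes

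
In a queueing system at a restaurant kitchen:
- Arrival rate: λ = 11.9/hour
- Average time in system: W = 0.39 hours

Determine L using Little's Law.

Little's Law: L = λW
L = 11.9 × 0.39 = 4.6410 orders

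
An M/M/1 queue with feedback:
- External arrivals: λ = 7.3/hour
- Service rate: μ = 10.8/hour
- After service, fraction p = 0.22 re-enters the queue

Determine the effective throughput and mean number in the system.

Effective arrival rate: λ_eff = λ/(1-p) = 7.3/(1-0.22) = 7.3/0.78 = 9.358974
ρ = λ_eff/μ = 9.358974/10.8 = 0.866572
L = ρ/(1-ρ) = 0.866572/(1-0.866572) = 6.4947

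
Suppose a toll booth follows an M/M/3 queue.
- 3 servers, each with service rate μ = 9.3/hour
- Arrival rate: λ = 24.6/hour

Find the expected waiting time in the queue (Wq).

Traffic intensity: ρ = λ/(cμ) = 24.6/(3×9.3) = 0.8817
Since ρ = 0.8817 < 1, system is stable.
Offered load a = λ/μ = cρ = 24.6/9.3 = 2.6452
P₀ = [ Σₙ₌₀^2 aⁿ/n! + a^3/(3!(1-ρ)) ]⁻¹
Σ = a^0/0! + a^1/1! + a^2/2! = 1.0000 + 2.6452 + 3.4984 = 7.1436
a^3/(3!(1-ρ)) = 18.50787/(6 × 0.1182796) = 26.0793
P₀ = 1/(7.1436 + 26.0793) = 0.03010
Lq = P₀·a^3·ρ / (3!(1-ρ)²) = 0.030100 × 18.5079 × 0.88172 / (6 × 0.013990) = 5.8517
Wq = Lq/λ = 5.8517/24.6 = 0.2379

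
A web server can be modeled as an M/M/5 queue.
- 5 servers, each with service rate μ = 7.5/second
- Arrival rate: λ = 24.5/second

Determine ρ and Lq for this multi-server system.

Traffic intensity: ρ = λ/(cμ) = 24.5/(5×7.5) = 0.6533
Since ρ = 0.6533 < 1, system is stable.
Offered load a = λ/μ = cρ = 24.5/7.5 = 3.2667
P₀ = [ Σₙ₌₀^4 aⁿ/n! + a^5/(5!(1-ρ)) ]⁻¹
Σ = a^0/0! + a^1/1! + a^2/2! + a^3/3! + a^4/4! = 1.00000 + 3.26667 + 5.33556 + 5.80983 + 4.74469 = 20.1567
a^5/(5!(1-ρ)) = 371.9839/(120 × 0.346667) = 8.9419
P₀ = 1/(20.1567 + 8.9419) = 0.03437
Lq = P₀·a^5·ρ / (5!(1-ρ)²) = 0.03437 × 371.9839 × 0.6533 / (120 × 0.1202) = 0.5791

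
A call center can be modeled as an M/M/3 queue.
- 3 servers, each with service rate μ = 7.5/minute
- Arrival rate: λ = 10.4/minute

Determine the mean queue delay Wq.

Traffic intensity: ρ = λ/(cμ) = 10.4/(3×7.5) = 0.4622
Since ρ = 0.4622 < 1, system is stable.
Offered load a = λ/μ = cρ = 10.4/7.5 = 1.3867
P₀ = [ Σₙ₌₀^2 aⁿ/n! + a^3/(3!(1-ρ)) ]⁻¹
Σ = a^0/0! + a^1/1! + a^2/2! = 1.0000 + 1.3867 + 0.9614 = 3.3481
a^3/(3!(1-ρ)) = 2.6663/(6 × 0.5378) = 0.8263
P₀ = 1/(3.3481 + 0.8263) = 0.2396
Lq = P₀·a^3·ρ / (3!(1-ρ)²) = 0.23955 × 2.6663 × 0.46222 / (6 × 0.28920) = 0.1701
Wq = Lq/λ = 0.1701/10.4 = 0.01636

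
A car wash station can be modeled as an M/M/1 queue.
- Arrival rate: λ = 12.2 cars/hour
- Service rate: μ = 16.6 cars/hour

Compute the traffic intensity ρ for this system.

Server utilization: ρ = λ/μ
ρ = 12.2/16.6 = 0.7349
The server is busy 73.49% of the time.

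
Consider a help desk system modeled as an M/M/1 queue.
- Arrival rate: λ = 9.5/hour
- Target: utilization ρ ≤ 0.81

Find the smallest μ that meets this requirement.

ρ = λ/μ, so μ = λ/ρ
μ ≥ 9.5/0.81 = 11.7284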